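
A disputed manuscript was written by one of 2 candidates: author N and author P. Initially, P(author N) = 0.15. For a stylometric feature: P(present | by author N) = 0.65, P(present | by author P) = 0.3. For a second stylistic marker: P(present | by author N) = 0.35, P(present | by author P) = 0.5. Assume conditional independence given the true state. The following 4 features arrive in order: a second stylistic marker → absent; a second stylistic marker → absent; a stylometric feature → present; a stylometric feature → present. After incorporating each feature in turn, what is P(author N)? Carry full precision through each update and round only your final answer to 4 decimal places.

0.5833

After a second stylistic marker='absent': P(author N) = 0.65·0.1500 / (0.65·0.1500 + 0.5·0.8500) ≈ 0.1866
After a second stylistic marker='absent': P(author N) = 0.65·0.1866 / (0.65·0.1866 + 0.5·0.8134) ≈ 0.2297
After a stylometric feature='present': P(author N) = 0.65·0.2297 / (0.65·0.2297 + 0.3·0.7703) ≈ 0.3925
After a stylometric feature='present': P(author N) = 0.65·0.3925 / (0.65·0.3925 + 0.3·0.6075) ≈ 0.5833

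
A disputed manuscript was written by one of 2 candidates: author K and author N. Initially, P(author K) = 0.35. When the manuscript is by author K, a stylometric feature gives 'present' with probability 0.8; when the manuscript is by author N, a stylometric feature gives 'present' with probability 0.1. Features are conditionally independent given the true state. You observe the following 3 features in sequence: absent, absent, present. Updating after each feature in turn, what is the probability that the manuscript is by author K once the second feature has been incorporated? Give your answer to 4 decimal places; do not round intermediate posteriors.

After 'absent': P(author K) = 0.2·0.3500 / (0.2·0.3500 + 0.9·0.6500) ≈ 0.1069
After 'absent': P(author K) = 0.2·0.1069 / (0.2·0.1069 + 0.9·0.8931) ≈ 0.0259

0.0259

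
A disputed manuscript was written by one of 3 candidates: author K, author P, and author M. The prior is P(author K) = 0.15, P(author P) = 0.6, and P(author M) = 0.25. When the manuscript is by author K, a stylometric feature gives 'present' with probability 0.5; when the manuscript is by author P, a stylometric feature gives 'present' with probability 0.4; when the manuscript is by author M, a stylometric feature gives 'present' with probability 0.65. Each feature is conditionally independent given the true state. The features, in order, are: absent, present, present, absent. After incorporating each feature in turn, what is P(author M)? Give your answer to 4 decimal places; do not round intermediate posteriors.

0.2275

Each posterior becomes the prior for the next update.
After 'absent': normaliser = 0.5·0.1500 + 0.6·0.6000 + 0.35·0.2500; P(author K) ≈ 0.1435, P(author P) ≈ 0.6890, P(author M) ≈ 0.1675
After 'present': normaliser = 0.5·0.1435 + 0.4·0.6890 + 0.65·0.1675; P(author K) ≈ 0.1573, P(author P) ≈ 0.6041, P(author M) ≈ 0.2386
After 'present': normaliser = 0.5·0.1573 + 0.4·0.6041 + 0.65·0.2386; P(author K) ≈ 0.1655, P(author P) ≈ 0.5083, P(author M) ≈ 0.3262
After 'absent': normaliser = 0.5·0.1655 + 0.6·0.5083 + 0.35·0.3262; P(author K) ≈ 0.1648, P(author P) ≈ 0.6077, P(author M) ≈ 0.2275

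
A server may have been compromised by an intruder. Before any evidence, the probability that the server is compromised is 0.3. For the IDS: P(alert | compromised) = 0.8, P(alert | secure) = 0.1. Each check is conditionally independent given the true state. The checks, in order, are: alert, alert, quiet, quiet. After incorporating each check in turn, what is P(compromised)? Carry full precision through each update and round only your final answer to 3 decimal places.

0.575

After 'alert': P(compromised) = 0.8·0.3000 / (0.8·0.3000 + 0.1·0.7000) ≈ 0.7742
After 'alert': P(compromised) = 0.8·0.7742 / (0.8·0.7742 + 0.1·0.2258) ≈ 0.9648
After 'quiet': P(compromised) = 0.2·0.9648 / (0.2·0.9648 + 0.9·0.0352) ≈ 0.8591
After 'quiet': P(compromised) = 0.2·0.8591 / (0.2·0.8591 + 0.9·0.1409) ≈ 0.5753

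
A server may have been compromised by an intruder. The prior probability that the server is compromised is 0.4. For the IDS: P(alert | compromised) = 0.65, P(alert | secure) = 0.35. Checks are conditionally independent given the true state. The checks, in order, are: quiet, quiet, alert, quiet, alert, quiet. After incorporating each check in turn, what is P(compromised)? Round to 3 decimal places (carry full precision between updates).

After 'quiet': P(compromised) = 0.35·0.4000 / (0.35·0.4000 + 0.65·0.6000) ≈ 0.2642
After 'quiet': P(compromised) = 0.35·0.2642 / (0.35·0.2642 + 0.65·0.7358) ≈ 0.1620
After 'alert': P(compromised) = 0.65·0.1620 / (0.65·0.1620 + 0.35·0.8380) ≈ 0.2642
After 'quiet': P(compromised) = 0.35·0.2642 / (0.35·0.2642 + 0.65·0.7358) ≈ 0.1620
After 'alert': P(compromised) = 0.65·0.1620 / (0.65·0.1620 + 0.35·0.8380) ≈ 0.2642
After 'quiet': P(compromised) = 0.35·0.2642 / (0.35·0.2642 + 0.65·0.7358) ≈ 0.1620

0.162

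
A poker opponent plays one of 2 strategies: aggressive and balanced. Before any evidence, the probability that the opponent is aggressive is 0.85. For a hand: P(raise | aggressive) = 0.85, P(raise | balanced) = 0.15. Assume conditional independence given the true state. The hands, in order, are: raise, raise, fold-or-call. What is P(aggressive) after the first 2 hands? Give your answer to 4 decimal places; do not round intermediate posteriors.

0.9945

Apply Bayes' rule sequentially, carrying P(aggressive) forward.
After 'raise': P(aggressive) = 0.85·0.8500 / (0.85·0.8500 + 0.15·0.1500) ≈ 0.9698
After 'raise': P(aggressive) = 0.85·0.9698 / (0.85·0.9698 + 0.15·0.0302) ≈ 0.9945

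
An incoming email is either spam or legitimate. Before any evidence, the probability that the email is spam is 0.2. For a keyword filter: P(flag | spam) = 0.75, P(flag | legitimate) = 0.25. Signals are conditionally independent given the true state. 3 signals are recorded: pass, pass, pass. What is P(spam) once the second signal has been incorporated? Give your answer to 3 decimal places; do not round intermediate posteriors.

After 'pass': P(spam) = 0.25·0.2000 / (0.25·0.2000 + 0.75·0.8000) ≈ 0.0769
After 'pass': P(spam) = 0.25·0.0769 / (0.25·0.0769 + 0.75·0.9231) ≈ 0.0270

0.027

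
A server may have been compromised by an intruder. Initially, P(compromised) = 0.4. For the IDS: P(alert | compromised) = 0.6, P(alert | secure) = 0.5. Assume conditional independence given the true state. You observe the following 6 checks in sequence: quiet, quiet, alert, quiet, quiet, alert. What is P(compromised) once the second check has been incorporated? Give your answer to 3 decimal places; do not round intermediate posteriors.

0.299

After 'quiet': P(compromised) = 0.4·0.4000 / (0.4·0.4000 + 0.5·0.6000) ≈ 0.3478
After 'quiet': P(compromised) = 0.4·0.3478 / (0.4·0.3478 + 0.5·0.6522) ≈ 0.2991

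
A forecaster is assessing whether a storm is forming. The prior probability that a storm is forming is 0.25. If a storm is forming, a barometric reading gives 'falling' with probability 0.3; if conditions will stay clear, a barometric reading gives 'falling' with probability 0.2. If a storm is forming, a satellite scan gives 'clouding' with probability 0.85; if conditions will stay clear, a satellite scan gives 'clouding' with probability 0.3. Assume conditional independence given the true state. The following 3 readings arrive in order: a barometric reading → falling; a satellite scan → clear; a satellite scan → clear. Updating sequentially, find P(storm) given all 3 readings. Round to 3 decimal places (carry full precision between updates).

After a barometric reading='falling': P(storm) = 0.3·0.2500 / (0.3·0.2500 + 0.2·0.7500) ≈ 0.3333
After a satellite scan='clear': P(storm) = 0.15·0.3333 / (0.15·0.3333 + 0.7·0.6667) ≈ 0.0968
After a satellite scan='clear': P(storm) = 0.15·0.0968 / (0.15·0.0968 + 0.7·0.9032) ≈ 0.0224

0.022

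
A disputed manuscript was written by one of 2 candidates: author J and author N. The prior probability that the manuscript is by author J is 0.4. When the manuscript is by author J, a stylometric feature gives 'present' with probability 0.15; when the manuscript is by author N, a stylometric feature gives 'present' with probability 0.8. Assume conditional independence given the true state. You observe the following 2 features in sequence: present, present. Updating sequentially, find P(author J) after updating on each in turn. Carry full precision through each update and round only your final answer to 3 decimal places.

0.023

After 'present': P(author J) = 0.15·0.4000 / (0.15·0.4000 + 0.8·0.6000) ≈ 0.1111
After 'present': P(author J) = 0.15·0.1111 / (0.15·0.1111 + 0.8·0.8889) ≈ 0.0229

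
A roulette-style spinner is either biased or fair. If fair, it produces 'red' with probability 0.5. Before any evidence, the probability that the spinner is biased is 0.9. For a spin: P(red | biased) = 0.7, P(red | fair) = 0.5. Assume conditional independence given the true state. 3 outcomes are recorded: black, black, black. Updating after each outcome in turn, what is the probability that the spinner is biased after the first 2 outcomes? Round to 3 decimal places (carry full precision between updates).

0.764

After 'black': P(biased) = 0.3·0.9000 / (0.3·0.9000 + 0.5·0.1000) ≈ 0.8438
After 'black': P(biased) = 0.3·0.8438 / (0.3·0.8438 + 0.5·0.1562) ≈ 0.7642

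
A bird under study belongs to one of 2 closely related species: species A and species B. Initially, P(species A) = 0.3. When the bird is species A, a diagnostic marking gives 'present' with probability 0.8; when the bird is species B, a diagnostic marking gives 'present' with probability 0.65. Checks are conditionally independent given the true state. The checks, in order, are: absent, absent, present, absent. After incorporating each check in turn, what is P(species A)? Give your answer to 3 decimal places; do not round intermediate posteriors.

Apply Bayes' rule sequentially, carrying P(species A) forward.
After 'absent': P(species A) = 0.2·0.3000 / (0.2·0.3000 + 0.35·0.7000) ≈ 0.1967
After 'absent': P(species A) = 0.2·0.1967 / (0.2·0.1967 + 0.35·0.8033) ≈ 0.1228
After 'present': P(species A) = 0.8·0.1228 / (0.8·0.1228 + 0.65·0.8772) ≈ 0.1469
After 'absent': P(species A) = 0.2·0.1469 / (0.2·0.1469 + 0.35·0.8531) ≈ 0.0896

0.090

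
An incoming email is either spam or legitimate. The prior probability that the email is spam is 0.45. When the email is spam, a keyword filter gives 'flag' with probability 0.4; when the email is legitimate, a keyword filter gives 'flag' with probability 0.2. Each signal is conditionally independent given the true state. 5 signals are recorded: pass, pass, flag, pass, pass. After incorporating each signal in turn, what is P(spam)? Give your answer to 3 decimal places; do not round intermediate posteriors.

After 'pass': P(spam) = 0.6·0.4500 / (0.6·0.4500 + 0.8·0.5500) ≈ 0.3803
After 'pass': P(spam) = 0.6·0.3803 / (0.6·0.3803 + 0.8·0.6197) ≈ 0.3152
After 'flag': P(spam) = 0.4·0.3152 / (0.4·0.3152 + 0.2·0.6848) ≈ 0.4793
After 'pass': P(spam) = 0.6·0.4793 / (0.6·0.4793 + 0.8·0.5207) ≈ 0.4084
After 'pass': P(spam) = 0.6·0.4084 / (0.6·0.4084 + 0.8·0.5916) ≈ 0.3411

0.341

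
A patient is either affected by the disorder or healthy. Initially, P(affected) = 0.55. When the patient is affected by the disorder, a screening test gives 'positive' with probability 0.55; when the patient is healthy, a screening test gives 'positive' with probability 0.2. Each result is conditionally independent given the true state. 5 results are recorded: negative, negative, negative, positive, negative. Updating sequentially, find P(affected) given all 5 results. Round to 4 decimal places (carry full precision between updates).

0.2518

After 'negative': P(affected) = 0.45·0.5500 / (0.45·0.5500 + 0.8·0.4500) ≈ 0.4074
After 'negative': P(affected) = 0.45·0.4074 / (0.45·0.4074 + 0.8·0.5926) ≈ 0.2789
After 'negative': P(affected) = 0.45·0.2789 / (0.45·0.2789 + 0.8·0.7211) ≈ 0.1787
After 'positive': P(affected) = 0.55·0.1787 / (0.55·0.1787 + 0.2·0.8213) ≈ 0.3743
After 'negative': P(affected) = 0.45·0.3743 / (0.45·0.3743 + 0.8·0.6257) ≈ 0.2518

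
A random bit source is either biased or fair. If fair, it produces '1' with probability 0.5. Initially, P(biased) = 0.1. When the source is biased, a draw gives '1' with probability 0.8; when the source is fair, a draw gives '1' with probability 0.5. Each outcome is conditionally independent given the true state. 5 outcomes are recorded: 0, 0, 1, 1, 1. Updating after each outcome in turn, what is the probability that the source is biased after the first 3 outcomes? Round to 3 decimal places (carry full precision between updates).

After '0': P(biased) = 0.2·0.1000 / (0.2·0.1000 + 0.5·0.9000) ≈ 0.0426
After '0': P(biased) = 0.2·0.0426 / (0.2·0.0426 + 0.5·0.9574) ≈ 0.0175
After '1': P(biased) = 0.8·0.0175 / (0.8·0.0175 + 0.5·0.9825) ≈ 0.0277

0.028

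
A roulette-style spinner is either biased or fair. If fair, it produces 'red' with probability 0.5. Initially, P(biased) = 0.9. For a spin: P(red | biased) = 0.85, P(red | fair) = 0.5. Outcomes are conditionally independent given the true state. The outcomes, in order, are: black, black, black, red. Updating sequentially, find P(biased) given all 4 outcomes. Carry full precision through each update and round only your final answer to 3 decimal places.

0.292

Apply Bayes' rule sequentially, carrying P(biased) forward.
After 'black': P(biased) = 0.15·0.9000 / (0.15·0.9000 + 0.5·0.1000) ≈ 0.7297
After 'black': P(biased) = 0.15·0.7297 / (0.15·0.7297 + 0.5·0.2703) ≈ 0.4475
After 'black': P(biased) = 0.15·0.4475 / (0.15·0.4475 + 0.5·0.5525) ≈ 0.1955
After 'red': P(biased) = 0.85·0.1955 / (0.85·0.1955 + 0.5·0.8045) ≈ 0.2923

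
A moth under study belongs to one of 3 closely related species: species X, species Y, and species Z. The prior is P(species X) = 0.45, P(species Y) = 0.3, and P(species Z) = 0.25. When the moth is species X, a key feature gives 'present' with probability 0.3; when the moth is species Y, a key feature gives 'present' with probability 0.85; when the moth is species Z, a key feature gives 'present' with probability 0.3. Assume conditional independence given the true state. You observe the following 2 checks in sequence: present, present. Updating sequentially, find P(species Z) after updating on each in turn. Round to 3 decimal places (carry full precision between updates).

After 'present': normaliser = 0.3·0.4500 + 0.85·0.3000 + 0.3·0.2500; P(species X) ≈ 0.2903, P(species Y) ≈ 0.5484, P(species Z) ≈ 0.1613
After 'present': normaliser = 0.3·0.2903 + 0.85·0.5484 + 0.3·0.1613; P(species X) ≈ 0.1448, P(species Y) ≈ 0.7748, P(species Z) ≈ 0.0804

0.080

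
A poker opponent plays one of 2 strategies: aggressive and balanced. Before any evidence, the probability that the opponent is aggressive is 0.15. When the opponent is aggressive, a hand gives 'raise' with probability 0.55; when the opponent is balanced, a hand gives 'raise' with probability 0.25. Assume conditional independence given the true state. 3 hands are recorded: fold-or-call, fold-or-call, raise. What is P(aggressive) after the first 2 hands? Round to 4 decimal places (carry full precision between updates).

0.0597

Each posterior becomes the prior for the next update.
After 'fold-or-call': P(aggressive) = 0.45·0.1500 / (0.45·0.1500 + 0.75·0.8500) ≈ 0.0957
After 'fold-or-call': P(aggressive) = 0.45·0.0957 / (0.45·0.0957 + 0.75·0.9043) ≈ 0.0597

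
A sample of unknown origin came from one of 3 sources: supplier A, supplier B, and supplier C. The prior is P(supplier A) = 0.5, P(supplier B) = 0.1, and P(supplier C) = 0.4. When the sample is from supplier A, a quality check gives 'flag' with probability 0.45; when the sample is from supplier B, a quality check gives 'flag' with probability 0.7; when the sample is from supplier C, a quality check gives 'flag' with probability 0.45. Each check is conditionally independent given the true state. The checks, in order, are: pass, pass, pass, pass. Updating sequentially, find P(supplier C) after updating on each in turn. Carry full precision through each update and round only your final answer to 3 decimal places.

0.440

After 'pass': normaliser = 0.55·0.5000 + 0.3·0.1000 + 0.55·0.4000; P(supplier A) ≈ 0.5238, P(supplier B) ≈ 0.0571, P(supplier C) ≈ 0.4190
After 'pass': normaliser = 0.55·0.5238 + 0.3·0.0571 + 0.55·0.4190; P(supplier A) ≈ 0.5378, P(supplier B) ≈ 0.0320, P(supplier C) ≈ 0.4302
After 'pass': normaliser = 0.55·0.5378 + 0.3·0.0320 + 0.55·0.4302; P(supplier A) ≈ 0.5457, P(supplier B) ≈ 0.0177, P(supplier C) ≈ 0.4366
After 'pass': normaliser = 0.55·0.5457 + 0.3·0.0177 + 0.55·0.4366; P(supplier A) ≈ 0.5501, P(supplier B) ≈ 0.0097, P(supplier C) ≈ 0.4401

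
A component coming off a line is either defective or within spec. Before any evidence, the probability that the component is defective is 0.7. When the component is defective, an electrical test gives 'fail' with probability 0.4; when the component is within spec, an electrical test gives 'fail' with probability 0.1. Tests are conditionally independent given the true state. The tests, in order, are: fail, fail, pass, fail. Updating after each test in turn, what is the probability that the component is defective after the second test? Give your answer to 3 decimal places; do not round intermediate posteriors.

After 'fail': P(defective) = 0.4·0.7000 / (0.4·0.7000 + 0.1·0.3000) ≈ 0.9032
After 'fail': P(defective) = 0.4·0.9032 / (0.4·0.9032 + 0.1·0.0968) ≈ 0.9739

0.974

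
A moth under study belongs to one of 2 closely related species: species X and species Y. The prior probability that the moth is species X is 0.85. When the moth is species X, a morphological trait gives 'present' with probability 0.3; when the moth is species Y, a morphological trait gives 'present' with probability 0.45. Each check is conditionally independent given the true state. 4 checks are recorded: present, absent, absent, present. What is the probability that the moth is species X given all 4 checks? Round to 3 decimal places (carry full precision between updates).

0.803

After 'present': P(species X) = 0.3·0.8500 / (0.3·0.8500 + 0.45·0.1500) ≈ 0.7907
After 'absent': P(species X) = 0.7·0.7907 / (0.7·0.7907 + 0.55·0.2093) ≈ 0.8278
After 'absent': P(species X) = 0.7·0.8278 / (0.7·0.8278 + 0.55·0.1722) ≈ 0.8595
After 'present': P(species X) = 0.3·0.8595 / (0.3·0.8595 + 0.45·0.1405) ≈ 0.8031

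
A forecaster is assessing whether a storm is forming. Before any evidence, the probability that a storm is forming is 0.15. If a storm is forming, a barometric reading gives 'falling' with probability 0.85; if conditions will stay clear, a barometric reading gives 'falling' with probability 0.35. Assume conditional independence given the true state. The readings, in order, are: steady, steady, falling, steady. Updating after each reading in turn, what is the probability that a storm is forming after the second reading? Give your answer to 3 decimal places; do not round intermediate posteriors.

After 'steady': P(storm) = 0.15·0.1500 / (0.15·0.1500 + 0.65·0.8500) ≈ 0.0391
After 'steady': P(storm) = 0.15·0.0391 / (0.15·0.0391 + 0.65·0.9609) ≈ 0.0093

0.009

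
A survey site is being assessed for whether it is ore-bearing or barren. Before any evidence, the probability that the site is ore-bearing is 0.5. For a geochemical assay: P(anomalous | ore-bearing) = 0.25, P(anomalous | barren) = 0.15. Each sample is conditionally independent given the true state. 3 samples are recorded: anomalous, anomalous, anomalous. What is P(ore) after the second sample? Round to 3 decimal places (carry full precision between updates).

0.735

After 'anomalous': P(ore) = 0.25·0.5000 / (0.25·0.5000 + 0.15·0.5000) ≈ 0.6250
After 'anomalous': P(ore) = 0.25·0.6250 / (0.25·0.6250 + 0.15·0.3750) ≈ 0.7353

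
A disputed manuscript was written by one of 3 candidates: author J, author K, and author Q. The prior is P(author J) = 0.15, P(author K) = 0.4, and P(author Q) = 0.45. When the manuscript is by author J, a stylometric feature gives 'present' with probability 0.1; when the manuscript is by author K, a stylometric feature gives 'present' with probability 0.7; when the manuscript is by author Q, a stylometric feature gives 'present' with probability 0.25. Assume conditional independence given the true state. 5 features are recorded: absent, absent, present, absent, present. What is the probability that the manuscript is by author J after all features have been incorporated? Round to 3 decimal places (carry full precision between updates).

After 'absent': normaliser = 0.9·0.1500 + 0.3·0.4000 + 0.75·0.4500; P(author J) ≈ 0.2278, P(author K) ≈ 0.2025, P(author Q) ≈ 0.5696
After 'absent': normaliser = 0.9·0.2278 + 0.3·0.2025 + 0.75·0.5696; P(author J) ≈ 0.2959, P(author K) ≈ 0.0877, P(author Q) ≈ 0.6164
After 'present': normaliser = 0.1·0.2959 + 0.7·0.0877 + 0.25·0.6164; P(author J) ≈ 0.1207, P(author K) ≈ 0.2504, P(author Q) ≈ 0.6288
After 'absent': normaliser = 0.9·0.1207 + 0.3·0.2504 + 0.75·0.6288; P(author J) ≈ 0.1658, P(author K) ≈ 0.1146, P(author Q) ≈ 0.7196
After 'present': normaliser = 0.1·0.1658 + 0.7·0.1146 + 0.25·0.7196; P(author J) ≈ 0.0599, P(author K) ≈ 0.2900, P(author Q) ≈ 0.6501

0.060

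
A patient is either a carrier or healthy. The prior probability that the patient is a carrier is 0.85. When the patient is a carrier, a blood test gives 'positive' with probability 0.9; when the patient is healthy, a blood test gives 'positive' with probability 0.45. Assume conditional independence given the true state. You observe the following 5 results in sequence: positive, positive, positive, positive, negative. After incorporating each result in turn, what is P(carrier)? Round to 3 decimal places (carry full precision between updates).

After 'positive': P(carrier) = 0.9·0.8500 / (0.9·0.8500 + 0.45·0.1500) ≈ 0.9189
After 'positive': P(carrier) = 0.9·0.9189 / (0.9·0.9189 + 0.45·0.0811) ≈ 0.9577
After 'positive': P(carrier) = 0.9·0.9577 / (0.9·0.9577 + 0.45·0.0423) ≈ 0.9784
After 'positive': P(carrier) = 0.9·0.9784 / (0.9·0.9784 + 0.45·0.0216) ≈ 0.9891
After 'negative': P(carrier) = 0.1·0.9891 / (0.1·0.9891 + 0.55·0.0109) ≈ 0.9428

0.943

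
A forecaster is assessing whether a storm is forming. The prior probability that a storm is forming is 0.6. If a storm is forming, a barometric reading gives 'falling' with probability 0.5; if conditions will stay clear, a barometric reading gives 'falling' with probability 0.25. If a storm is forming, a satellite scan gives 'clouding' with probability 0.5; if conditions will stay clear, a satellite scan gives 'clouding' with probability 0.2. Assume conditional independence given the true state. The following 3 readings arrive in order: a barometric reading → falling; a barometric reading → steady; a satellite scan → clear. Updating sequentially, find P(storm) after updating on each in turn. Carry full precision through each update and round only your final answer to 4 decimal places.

0.5556

After a barometric reading='falling': P(storm) = 0.5·0.6000 / (0.5·0.6000 + 0.25·0.4000) ≈ 0.7500
After a barometric reading='steady': P(storm) = 0.5·0.7500 / (0.5·0.7500 + 0.75·0.2500) ≈ 0.6667
After a satellite scan='clear': P(storm) = 0.5·0.6667 / (0.5·0.6667 + 0.8·0.3333) ≈ 0.5556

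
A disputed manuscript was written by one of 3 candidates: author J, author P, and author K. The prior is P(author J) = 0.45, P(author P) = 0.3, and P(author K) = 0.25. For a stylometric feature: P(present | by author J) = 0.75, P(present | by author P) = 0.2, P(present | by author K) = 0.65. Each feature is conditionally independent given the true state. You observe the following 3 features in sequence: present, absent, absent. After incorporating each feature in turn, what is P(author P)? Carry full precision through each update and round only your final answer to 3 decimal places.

0.484

After 'present': normaliser = 0.75·0.4500 + 0.2·0.3000 + 0.65·0.2500; P(author J) ≈ 0.6027, P(author P) ≈ 0.1071, P(author K) ≈ 0.2902
After 'absent': normaliser = 0.25·0.6027 + 0.8·0.1071 + 0.35·0.2902; P(author J) ≈ 0.4458, P(author P) ≈ 0.2536, P(author K) ≈ 0.3005
After 'absent': normaliser = 0.25·0.4458 + 0.8·0.2536 + 0.35·0.3005; P(author J) ≈ 0.2657, P(author P) ≈ 0.4836, P(author K) ≈ 0.2507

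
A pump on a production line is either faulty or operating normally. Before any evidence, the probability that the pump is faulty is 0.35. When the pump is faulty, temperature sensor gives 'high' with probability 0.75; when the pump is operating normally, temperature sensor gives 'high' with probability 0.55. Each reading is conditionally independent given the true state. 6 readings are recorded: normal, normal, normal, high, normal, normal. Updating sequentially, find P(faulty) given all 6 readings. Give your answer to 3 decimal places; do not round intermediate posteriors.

After 'normal': P(faulty) = 0.25·0.3500 / (0.25·0.3500 + 0.45·0.6500) ≈ 0.2303
After 'normal': P(faulty) = 0.25·0.2303 / (0.25·0.2303 + 0.45·0.7697) ≈ 0.1425
After 'normal': P(faulty) = 0.25·0.1425 / (0.25·0.1425 + 0.45·0.8575) ≈ 0.0845
After 'high': P(faulty) = 0.75·0.0845 / (0.75·0.0845 + 0.55·0.9155) ≈ 0.1118
After 'normal': P(faulty) = 0.25·0.1118 / (0.25·0.1118 + 0.45·0.8882) ≈ 0.0654
After 'normal': P(faulty) = 0.25·0.0654 / (0.25·0.0654 + 0.45·0.9346) ≈ 0.0374

0.037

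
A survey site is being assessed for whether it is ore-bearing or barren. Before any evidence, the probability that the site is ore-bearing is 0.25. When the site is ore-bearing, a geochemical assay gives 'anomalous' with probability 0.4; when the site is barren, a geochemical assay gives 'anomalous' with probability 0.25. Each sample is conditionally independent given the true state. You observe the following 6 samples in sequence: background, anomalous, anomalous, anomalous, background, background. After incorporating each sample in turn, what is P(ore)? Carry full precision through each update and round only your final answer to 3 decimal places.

0.411

Apply Bayes' rule sequentially, carrying P(ore) forward.
After 'background': P(ore) = 0.6·0.2500 / (0.6·0.2500 + 0.75·0.7500) ≈ 0.2105
After 'anomalous': P(ore) = 0.4·0.2105 / (0.4·0.2105 + 0.25·0.7895) ≈ 0.2991
After 'anomalous': P(ore) = 0.4·0.2991 / (0.4·0.2991 + 0.25·0.7009) ≈ 0.4057
After 'anomalous': P(ore) = 0.4·0.4057 / (0.4·0.4057 + 0.25·0.5943) ≈ 0.5220
After 'background': P(ore) = 0.6·0.5220 / (0.6·0.5220 + 0.75·0.4780) ≈ 0.4663
After 'background': P(ore) = 0.6·0.4663 / (0.6·0.4663 + 0.75·0.5337) ≈ 0.4114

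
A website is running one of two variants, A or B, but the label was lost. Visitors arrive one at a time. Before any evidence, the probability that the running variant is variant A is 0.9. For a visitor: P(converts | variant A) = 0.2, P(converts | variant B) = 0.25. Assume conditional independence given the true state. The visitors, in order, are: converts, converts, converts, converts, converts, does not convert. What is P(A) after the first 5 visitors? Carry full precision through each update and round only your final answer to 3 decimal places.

0.747

Each posterior becomes the prior for the next update.
After 'converts': P(A) = 0.2·0.9000 / (0.2·0.9000 + 0.25·0.1000) ≈ 0.8780
After 'converts': P(A) = 0.2·0.8780 / (0.2·0.8780 + 0.25·0.1220) ≈ 0.8521
After 'converts': P(A) = 0.2·0.8521 / (0.2·0.8521 + 0.25·0.1479) ≈ 0.8217
After 'converts': P(A) = 0.2·0.8217 / (0.2·0.8217 + 0.25·0.1783) ≈ 0.7866
After 'converts': P(A) = 0.2·0.7866 / (0.2·0.7866 + 0.25·0.2134) ≈ 0.7468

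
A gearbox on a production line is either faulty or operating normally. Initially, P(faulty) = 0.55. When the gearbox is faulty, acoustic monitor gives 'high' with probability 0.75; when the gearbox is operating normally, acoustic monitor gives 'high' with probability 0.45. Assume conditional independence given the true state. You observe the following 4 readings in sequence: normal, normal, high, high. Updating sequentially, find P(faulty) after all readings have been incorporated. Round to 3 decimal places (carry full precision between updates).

After 'normal': P(faulty) = 0.25·0.5500 / (0.25·0.5500 + 0.55·0.4500) ≈ 0.3571
After 'normal': P(faulty) = 0.25·0.3571 / (0.25·0.3571 + 0.55·0.6429) ≈ 0.2016
After 'high': P(faulty) = 0.75·0.2016 / (0.75·0.2016 + 0.45·0.7984) ≈ 0.2962
After 'high': P(faulty) = 0.75·0.2962 / (0.75·0.2962 + 0.45·0.7038) ≈ 0.4123

0.412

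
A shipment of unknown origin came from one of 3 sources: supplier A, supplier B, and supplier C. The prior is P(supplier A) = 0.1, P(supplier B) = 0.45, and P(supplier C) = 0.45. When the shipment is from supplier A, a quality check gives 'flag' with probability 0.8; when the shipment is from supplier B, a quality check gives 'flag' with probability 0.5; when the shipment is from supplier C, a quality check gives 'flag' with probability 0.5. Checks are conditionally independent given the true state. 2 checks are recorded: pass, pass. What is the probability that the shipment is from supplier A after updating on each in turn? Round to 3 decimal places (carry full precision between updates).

Apply Bayes' rule sequentially, carrying P(supplier A) forward.
After 'pass': normaliser = 0.2·0.1000 + 0.5·0.4500 + 0.5·0.4500; P(supplier A) ≈ 0.0426, P(supplier B) ≈ 0.4787, P(supplier C) ≈ 0.4787
After 'pass': normaliser = 0.2·0.0426 + 0.5·0.4787 + 0.5·0.4787; P(supplier A) ≈ 0.0175, P(supplier B) ≈ 0.4913, P(supplier C) ≈ 0.4913

0.017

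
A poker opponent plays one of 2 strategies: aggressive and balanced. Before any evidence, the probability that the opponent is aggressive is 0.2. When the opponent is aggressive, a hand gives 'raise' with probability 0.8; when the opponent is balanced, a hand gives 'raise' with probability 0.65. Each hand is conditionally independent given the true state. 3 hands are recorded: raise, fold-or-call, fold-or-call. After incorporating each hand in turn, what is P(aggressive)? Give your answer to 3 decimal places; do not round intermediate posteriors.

0.091

Apply Bayes' rule sequentially, carrying P(aggressive) forward.
After 'raise': P(aggressive) = 0.8·0.2000 / (0.8·0.2000 + 0.65·0.8000) ≈ 0.2353
After 'fold-or-call': P(aggressive) = 0.2·0.2353 / (0.2·0.2353 + 0.35·0.7647) ≈ 0.1495
After 'fold-or-call': P(aggressive) = 0.2·0.1495 / (0.2·0.1495 + 0.35·0.8505) ≈ 0.0913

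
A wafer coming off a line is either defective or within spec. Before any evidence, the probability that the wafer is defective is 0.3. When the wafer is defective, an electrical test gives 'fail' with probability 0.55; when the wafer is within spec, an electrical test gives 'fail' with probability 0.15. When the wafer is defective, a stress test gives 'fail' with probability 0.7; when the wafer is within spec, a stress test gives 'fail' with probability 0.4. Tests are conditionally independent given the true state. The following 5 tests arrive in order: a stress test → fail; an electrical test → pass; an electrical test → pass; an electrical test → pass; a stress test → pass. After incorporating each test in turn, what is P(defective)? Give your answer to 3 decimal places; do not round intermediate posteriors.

0.053

After a stress test='fail': P(defective) = 0.7·0.3000 / (0.7·0.3000 + 0.4·0.7000) ≈ 0.4286
After an electrical test='pass': P(defective) = 0.45·0.4286 / (0.45·0.4286 + 0.85·0.5714) ≈ 0.2842
After an electrical test='pass': P(defective) = 0.45·0.2842 / (0.45·0.2842 + 0.85·0.7158) ≈ 0.1737
After an electrical test='pass': P(defective) = 0.45·0.1737 / (0.45·0.1737 + 0.85·0.8263) ≈ 0.1001
After a stress test='pass': P(defective) = 0.3·0.1001 / (0.3·0.1001 + 0.6·0.8999) ≈ 0.0527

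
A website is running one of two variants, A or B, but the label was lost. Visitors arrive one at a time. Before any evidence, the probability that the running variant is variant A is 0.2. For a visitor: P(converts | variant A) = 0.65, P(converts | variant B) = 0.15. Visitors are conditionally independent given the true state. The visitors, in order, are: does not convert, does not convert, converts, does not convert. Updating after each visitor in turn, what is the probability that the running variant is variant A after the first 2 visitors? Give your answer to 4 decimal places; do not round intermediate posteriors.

After 'does not convert': P(A) = 0.35·0.2000 / (0.35·0.2000 + 0.85·0.8000) ≈ 0.0933
After 'does not convert': P(A) = 0.35·0.0933 / (0.35·0.0933 + 0.85·0.9067) ≈ 0.0407

0.0407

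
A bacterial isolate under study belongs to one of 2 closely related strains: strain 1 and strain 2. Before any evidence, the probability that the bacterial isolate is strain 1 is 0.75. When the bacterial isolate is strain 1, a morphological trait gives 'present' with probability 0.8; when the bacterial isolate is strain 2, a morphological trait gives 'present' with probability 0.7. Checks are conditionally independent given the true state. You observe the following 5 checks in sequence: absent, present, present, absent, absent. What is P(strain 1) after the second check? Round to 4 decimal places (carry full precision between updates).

After 'absent': P(strain 1) = 0.2·0.7500 / (0.2·0.7500 + 0.3·0.2500) ≈ 0.6667
After 'present': P(strain 1) = 0.8·0.6667 / (0.8·0.6667 + 0.7·0.3333) ≈ 0.6957

0.6957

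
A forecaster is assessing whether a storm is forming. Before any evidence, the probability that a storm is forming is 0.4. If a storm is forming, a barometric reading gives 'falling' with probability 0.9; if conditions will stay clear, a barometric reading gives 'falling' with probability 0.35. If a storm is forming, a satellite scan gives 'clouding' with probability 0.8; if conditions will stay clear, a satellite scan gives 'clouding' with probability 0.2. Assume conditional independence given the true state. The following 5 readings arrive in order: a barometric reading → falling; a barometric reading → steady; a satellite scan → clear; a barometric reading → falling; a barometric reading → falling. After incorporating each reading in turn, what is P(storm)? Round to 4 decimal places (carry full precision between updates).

0.3036

After a barometric reading='falling': P(storm) = 0.9·0.4000 / (0.9·0.4000 + 0.35·0.6000) ≈ 0.6316
After a barometric reading='steady': P(storm) = 0.1·0.6316 / (0.1·0.6316 + 0.65·0.3684) ≈ 0.2087
After a satellite scan='clear': P(storm) = 0.2·0.2087 / (0.2·0.2087 + 0.8·0.7913) ≈ 0.0619
After a barometric reading='falling': P(storm) = 0.9·0.0619 / (0.9·0.0619 + 0.35·0.9381) ≈ 0.1450
After a barometric reading='falling': P(storm) = 0.9·0.1450 / (0.9·0.1450 + 0.35·0.8550) ≈ 0.3036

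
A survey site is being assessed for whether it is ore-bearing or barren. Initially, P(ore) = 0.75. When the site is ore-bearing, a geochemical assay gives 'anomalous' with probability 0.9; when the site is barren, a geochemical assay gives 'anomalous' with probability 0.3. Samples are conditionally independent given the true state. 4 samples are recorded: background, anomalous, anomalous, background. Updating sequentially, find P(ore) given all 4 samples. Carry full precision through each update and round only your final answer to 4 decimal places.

0.3553

After 'background': P(ore) = 0.1·0.7500 / (0.1·0.7500 + 0.7·0.2500) ≈ 0.3000
After 'anomalous': P(ore) = 0.9·0.3000 / (0.9·0.3000 + 0.3·0.7000) ≈ 0.5625
After 'anomalous': P(ore) = 0.9·0.5625 / (0.9·0.5625 + 0.3·0.4375) ≈ 0.7941
After 'background': P(ore) = 0.1·0.7941 / (0.1·0.7941 + 0.7·0.2059) ≈ 0.3553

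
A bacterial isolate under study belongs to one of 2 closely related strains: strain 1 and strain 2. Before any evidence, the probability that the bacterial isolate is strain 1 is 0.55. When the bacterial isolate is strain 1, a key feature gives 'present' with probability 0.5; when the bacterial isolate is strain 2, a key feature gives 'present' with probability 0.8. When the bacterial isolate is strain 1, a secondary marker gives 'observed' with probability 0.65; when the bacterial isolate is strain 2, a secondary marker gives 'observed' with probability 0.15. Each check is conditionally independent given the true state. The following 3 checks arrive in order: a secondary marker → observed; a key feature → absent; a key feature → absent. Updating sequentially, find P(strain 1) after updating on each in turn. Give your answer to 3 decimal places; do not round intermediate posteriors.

0.971

After a secondary marker='observed': P(strain 1) = 0.65·0.5500 / (0.65·0.5500 + 0.15·0.4500) ≈ 0.8412
After a key feature='absent': P(strain 1) = 0.5·0.8412 / (0.5·0.8412 + 0.2·0.1588) ≈ 0.9298
After a key feature='absent': P(strain 1) = 0.5·0.9298 / (0.5·0.9298 + 0.2·0.0702) ≈ 0.9707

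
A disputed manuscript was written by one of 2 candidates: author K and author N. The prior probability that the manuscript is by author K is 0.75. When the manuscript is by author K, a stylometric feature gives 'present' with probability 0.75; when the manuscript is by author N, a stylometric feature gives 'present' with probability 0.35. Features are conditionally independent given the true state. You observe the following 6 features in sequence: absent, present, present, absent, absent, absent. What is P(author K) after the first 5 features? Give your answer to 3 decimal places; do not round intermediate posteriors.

Each posterior becomes the prior for the next update.
After 'absent': P(author K) = 0.25·0.7500 / (0.25·0.7500 + 0.65·0.2500) ≈ 0.5357
After 'present': P(author K) = 0.75·0.5357 / (0.75·0.5357 + 0.35·0.4643) ≈ 0.7120
After 'present': P(author K) = 0.75·0.7120 / (0.75·0.7120 + 0.35·0.2880) ≈ 0.8412
After 'absent': P(author K) = 0.25·0.8412 / (0.25·0.8412 + 0.65·0.1588) ≈ 0.6708
After 'absent': P(author K) = 0.25·0.6708 / (0.25·0.6708 + 0.65·0.3292) ≈ 0.4394

0.439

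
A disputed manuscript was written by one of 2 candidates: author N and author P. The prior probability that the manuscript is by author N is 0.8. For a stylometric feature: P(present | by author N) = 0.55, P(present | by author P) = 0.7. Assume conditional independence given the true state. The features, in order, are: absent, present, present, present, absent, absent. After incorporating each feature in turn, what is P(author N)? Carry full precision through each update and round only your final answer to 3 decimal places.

0.868

After 'absent': P(author N) = 0.45·0.8000 / (0.45·0.8000 + 0.3·0.2000) ≈ 0.8571
After 'present': P(author N) = 0.55·0.8571 / (0.55·0.8571 + 0.7·0.1429) ≈ 0.8250
After 'present': P(author N) = 0.55·0.8250 / (0.55·0.8250 + 0.7·0.1750) ≈ 0.7874
After 'present': P(author N) = 0.55·0.7874 / (0.55·0.7874 + 0.7·0.2126) ≈ 0.7443
After 'absent': P(author N) = 0.45·0.7443 / (0.45·0.7443 + 0.3·0.2557) ≈ 0.8136
After 'absent': P(author N) = 0.45·0.8136 / (0.45·0.8136 + 0.3·0.1864) ≈ 0.8675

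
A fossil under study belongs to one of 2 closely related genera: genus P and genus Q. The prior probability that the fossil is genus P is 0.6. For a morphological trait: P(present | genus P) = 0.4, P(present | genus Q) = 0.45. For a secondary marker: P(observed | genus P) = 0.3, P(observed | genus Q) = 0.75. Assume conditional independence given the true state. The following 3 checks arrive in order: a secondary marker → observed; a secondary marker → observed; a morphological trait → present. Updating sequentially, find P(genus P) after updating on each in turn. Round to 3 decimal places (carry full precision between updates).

0.176

After a secondary marker='observed': P(genus P) = 0.3·0.6000 / (0.3·0.6000 + 0.75·0.4000) ≈ 0.3750
After a secondary marker='observed': P(genus P) = 0.3·0.3750 / (0.3·0.3750 + 0.75·0.6250) ≈ 0.1935
After a morphological trait='present': P(genus P) = 0.4·0.1935 / (0.4·0.1935 + 0.45·0.8065) ≈ 0.1758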